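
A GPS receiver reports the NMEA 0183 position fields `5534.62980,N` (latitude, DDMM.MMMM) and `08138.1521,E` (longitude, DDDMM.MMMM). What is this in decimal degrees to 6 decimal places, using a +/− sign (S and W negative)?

Latitude: split at 2 digits → 55° and 34.6298′; 55 + 34.6298/60 = 55.5771633
N ⇒ keep positive
Lon: degrees = first 3 digits = 81, minutes = 38.1521; 81 + 38.1521/60 = 81.6358683
E → positive

55.577163, 81.635868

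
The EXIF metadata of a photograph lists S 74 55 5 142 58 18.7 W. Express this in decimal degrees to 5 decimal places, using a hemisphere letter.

74.91806° S, 142.97186° W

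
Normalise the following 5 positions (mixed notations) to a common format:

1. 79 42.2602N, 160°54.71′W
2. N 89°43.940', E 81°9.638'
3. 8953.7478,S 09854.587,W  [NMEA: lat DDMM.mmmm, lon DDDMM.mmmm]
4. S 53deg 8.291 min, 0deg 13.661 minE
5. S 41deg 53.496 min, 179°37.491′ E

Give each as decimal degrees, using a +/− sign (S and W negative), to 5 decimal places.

1. 79.70434, -160.91183
2. 89.73233, 81.16063
3. -89.89580, -98.90978
4. -53.13818, 0.22768
5. -41.89160, 179.62485

Point 1:
  Latitude: 79 + 42.2602/60 = 79.704337
  N → positive
  Lon: 160 + 54.71/60 = 160.911833
  W → negative
Point 2:
  Lat: 89 + 43.94/60 = 89.732333
  N ⇒ keep positive
  Lon: 81 + 9.638/60 = 81.160633
  E → positive
Point 3:
  Latitude: degrees = first 2 digits = 89, minutes = 53.7478; 89 + 53.7478/60 = 89.895797
  S → negative
  Lon: degrees = first 3 digits = 98, minutes = 54.587; 98 + 54.587/60 = 98.909783
  hemisphere W, so the sign is −
Point 4:
  Lat: 53 + 8.291/60 = 53.138183
  hemisphere S, so the sign is −
  λ: 13.661′ = 0.227683°; total 0.227683
  E ⇒ keep positive
Point 5:
  Latitude: 53.496′ = 0.891600°; total 41.891600
  hemisphere S, so the sign is −
  Lon: 37.491′ = 0.624850°; total 179.624850
  E → positive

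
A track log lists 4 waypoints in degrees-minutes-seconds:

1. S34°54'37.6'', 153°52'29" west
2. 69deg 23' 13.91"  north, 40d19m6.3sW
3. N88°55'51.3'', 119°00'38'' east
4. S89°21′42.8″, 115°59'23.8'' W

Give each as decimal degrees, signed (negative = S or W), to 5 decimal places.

Point 1:
  Lat: 54′ + 37.6″ = 54.62667′; 34 + 54.62667/60 = 34.910444
  S ⇒ negate
  Lon: 153° + 52/60 + 29/3600 = 153 + 0.866667 + 0.008056 = 153.874722
  W → negative
Point 2:
  Lat: 69° + 23/60 + 13.91/3600 = 69 + 0.383333 + 0.003864 = 69.387197
  N → positive
  Lon: 19′ + 6.3″ = 19.10500′; 40 + 19.10500/60 = 40.318417
  W → negative
Point 3:
  φ: 88° + 55/60 + 51.3/3600 = 88 + 0.916667 + 0.014250 = 88.930917
  N → positive
  Longitude: 119° + 0/60 + 38/3600 = 119 + 0.000000 + 0.010556 = 119.010556
  E ⇒ keep positive
Point 4:
  Lat: 89 + 21/60 + 42.8/3600 = 89.361889
  hemisphere S, so the sign is −
  Lon: 59′ + 23.8″ = 59.39667′; 115 + 59.39667/60 = 115.989944
  W → negative

1. -34.91044, -153.87472
2. 69.38720, -40.31842
3. 88.93092, 119.01056
4. -89.36189, -115.98994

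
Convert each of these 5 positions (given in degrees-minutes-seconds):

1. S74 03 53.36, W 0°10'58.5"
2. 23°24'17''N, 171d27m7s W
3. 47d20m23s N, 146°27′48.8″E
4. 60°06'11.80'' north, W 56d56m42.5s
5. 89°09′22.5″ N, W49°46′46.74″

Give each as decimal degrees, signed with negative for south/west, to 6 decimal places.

Point 1:
  Lat: 74° + 3/60 + 53.36/3600 = 74 + 0.050000 + 0.014822 = 74.0648222
  S ⇒ negate
  Lon: 0° + 10/60 + 58.5/3600 = 0 + 0.166667 + 0.016250 = 0.1829167
  W → negative
Point 2:
  Latitude: 23° + 24/60 + 17/3600 = 23 + 0.400000 + 0.004722 = 23.4047222
  N → positive
  Lon: 27′ + 7″ = 27.11667′; 171 + 27.11667/60 = 171.4519444
  W ⇒ negate
Point 3:
  Latitude: 47° + 20/60 + 23/3600 = 47 + 0.333333 + 0.006389 = 47.3397222
  N ⇒ keep positive
  Longitude: 146° + 27/60 + 48.8/3600 = 146 + 0.450000 + 0.013556 = 146.4635556
  E → positive
Point 4:
  φ: 60 + 6/60 + 11.8/3600 = 60.1032778
  N ⇒ keep positive
  Longitude: 56′ + 42.5″ = 56.70833′; 56 + 56.70833/60 = 56.9451389
  W ⇒ negate
Point 5:
  Latitude: 9′ + 22.5″ = 9.37500′; 89 + 9.37500/60 = 89.1562500
  N ⇒ keep positive
  Longitude: 49 + 46/60 + 46.74/3600 = 49.7796500
  W ⇒ negate

1. -74.064822, -0.182917
2. 23.404722, -171.451944
3. 47.339722, 146.463556
4. 60.103278, -56.945139
5. 89.156250, -49.779650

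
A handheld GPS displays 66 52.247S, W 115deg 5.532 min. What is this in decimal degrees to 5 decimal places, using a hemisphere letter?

66.87078° S, 115.09220° W

Lat: 52.247′ = 0.870783°; total 66.870783
Lon: 5.532′ = 0.092200°; total 115.092200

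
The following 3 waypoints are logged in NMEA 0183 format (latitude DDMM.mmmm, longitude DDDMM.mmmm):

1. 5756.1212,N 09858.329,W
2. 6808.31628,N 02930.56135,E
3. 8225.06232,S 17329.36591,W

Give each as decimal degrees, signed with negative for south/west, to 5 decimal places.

Point 1:
  φ: degrees = first 2 digits = 57, minutes = 56.1212; 57 + 56.1212/60 = 57.935353
  N ⇒ keep positive
  λ: split at 3 digits → 098° and 58.329′; 98 + 58.329/60 = 98.972150
  W → negative
Point 2:
  Lat: split at 2 digits → 68° and 8.31628′; 68 + 8.31628/60 = 68.138605
  N ⇒ keep positive
  Lon: degrees = first 3 digits = 29, minutes = 30.56135; 29 + 30.56135/60 = 29.509356
  E → positive
Point 3:
  Latitude: degrees = first 2 digits = 82, minutes = 25.06232; 82 + 25.06232/60 = 82.417705
  S → negative
  Longitude: degrees = first 3 digits = 173, minutes = 29.36591; 173 + 29.36591/60 = 173.489432
  W → negative

1. 57.93535, -98.97215
2. 68.13860, 29.50936
3. -82.41771, -173.48943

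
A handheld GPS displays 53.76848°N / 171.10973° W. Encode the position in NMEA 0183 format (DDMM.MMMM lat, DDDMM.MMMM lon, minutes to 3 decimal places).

5346.109,N / 17106.584,W

Latitude: 53° + 0.768480 × 60 = 53° 46.10880′
Lon: 171° + 0.109730 × 60 = 171° 6.58380′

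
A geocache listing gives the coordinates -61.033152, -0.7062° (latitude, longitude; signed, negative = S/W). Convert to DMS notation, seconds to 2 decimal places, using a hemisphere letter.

Latitude is negative → S; |value| = 61.033152
Latitude: 0.033152° → 1.98912′; 0.98912 × 60 = 59.3472″
Longitude is negative → W; |value| = 0.706200
λ: 0.706200 × 60 = 42.37200′ → 42′, remainder × 60 = 22.3200″

61°01′59.35″ S, 0°42′22.32″ W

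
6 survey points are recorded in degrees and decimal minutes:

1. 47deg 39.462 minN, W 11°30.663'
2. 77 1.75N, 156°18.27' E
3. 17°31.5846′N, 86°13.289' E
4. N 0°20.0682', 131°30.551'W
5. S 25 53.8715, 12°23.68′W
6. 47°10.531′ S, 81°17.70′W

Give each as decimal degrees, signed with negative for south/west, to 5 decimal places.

1. 47.65770, -11.51105
2. 77.02917, 156.30450
3. 17.52641, 86.22148
4. 0.33447, -131.50918
5. -25.89786, -12.39467
6. -47.17552, -81.29500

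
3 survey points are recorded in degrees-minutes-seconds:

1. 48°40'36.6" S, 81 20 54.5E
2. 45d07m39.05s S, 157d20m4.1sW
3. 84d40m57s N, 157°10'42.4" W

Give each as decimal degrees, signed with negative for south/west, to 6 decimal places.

1. -48.676833, 81.348472
2. -45.127514, -157.334472
3. 84.682500, -157.178444

Point 1:
  φ: 48° + 40/60 + 36.6/3600 = 48 + 0.666667 + 0.010167 = 48.6768333
  S → negative
  λ: 81 + 20/60 + 54.5/3600 = 81.3484722
  E → positive
Point 2:
  φ: 7′ + 39.05″ = 7.65083′; 45 + 7.65083/60 = 45.1275139
  S ⇒ negate
  λ: 20′ + 4.1″ = 20.06833′; 157 + 20.06833/60 = 157.3344722
  W → negative
Point 3:
  Latitude: 84 + 40/60 + 57/3600 = 84.6825000
  N → positive
  λ: 10′ + 42.4″ = 10.70667′; 157 + 10.70667/60 = 157.1784444
  W ⇒ negate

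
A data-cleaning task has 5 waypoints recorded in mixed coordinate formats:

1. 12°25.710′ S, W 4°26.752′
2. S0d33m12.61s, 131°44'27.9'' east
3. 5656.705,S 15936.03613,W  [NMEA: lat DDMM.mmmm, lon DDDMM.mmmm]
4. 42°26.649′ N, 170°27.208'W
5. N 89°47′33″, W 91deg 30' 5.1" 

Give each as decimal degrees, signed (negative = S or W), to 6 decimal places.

Point 1:
  Lat: 12 + 25.71/60 = 12.4285000
  S → negative
  λ: 4 + 26.752/60 = 4.4458667
  W ⇒ negate
Point 2:
  Lat: 0 + 33/60 + 12.61/3600 = 0.5535028
  S → negative
  Lon: 131 + 44/60 + 27.9/3600 = 131.7410833
  E ⇒ keep positive
Point 3:
  Lat: split at 2 digits → 56° and 56.705′; 56 + 56.705/60 = 56.9450833
  S ⇒ negate
  Lon: degrees = first 3 digits = 159, minutes = 36.03613; 159 + 36.03613/60 = 159.6006022
  hemisphere W, so the sign is −
Point 4:
  Latitude: 42 + 26.649/60 = 42.4441500
  N ⇒ keep positive
  Longitude: 27.208′ = 0.453467°; total 170.4534667
  W ⇒ negate
Point 5:
  Lat: 89 + 47/60 + 33/3600 = 89.7925000
  N ⇒ keep positive
  Lon: 91 + 30/60 + 5.1/3600 = 91.5014167
  W → negative

1. -12.428500, -4.445867
2. -0.553503, 131.741083
3. -56.945083, -159.600602
4. 42.444150, -170.453467
5. 89.792500, -91.501417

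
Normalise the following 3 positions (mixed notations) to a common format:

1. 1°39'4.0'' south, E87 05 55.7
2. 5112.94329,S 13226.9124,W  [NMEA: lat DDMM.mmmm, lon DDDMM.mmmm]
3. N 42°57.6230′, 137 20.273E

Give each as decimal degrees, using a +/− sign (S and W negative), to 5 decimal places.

1. -1.65111, 87.09881
2. -51.21572, -132.44854
3. 42.96038, 137.33788

Point 1:
  φ: 39′ + 4″ = 39.06667′; 1 + 39.06667/60 = 1.651111
  hemisphere S, so the sign is −
  Lon: 87 + 5/60 + 55.7/3600 = 87.098806
  E → positive
Point 2:
  Lat: degrees = first 2 digits = 51, minutes = 12.94329; 51 + 12.94329/60 = 51.215722
  S → negative
  Lon: split at 3 digits → 132° and 26.9124′; 132 + 26.9124/60 = 132.448540
  W ⇒ negate
Point 3:
  Lat: 57.623′ = 0.960383°; total 42.960383
  N → positive
  Lon: 137 + 20.273/60 = 137.337883
  E → positive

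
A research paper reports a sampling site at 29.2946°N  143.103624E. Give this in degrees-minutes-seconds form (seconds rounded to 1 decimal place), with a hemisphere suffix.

Latitude: 0.294600° → 17.67600′; 0.67600 × 60 = 40.560″
Lon: whole degrees 143; 6.21744′ → 6′ and 13.046″

29°17′40.6″ N, 143°06′13.0″ E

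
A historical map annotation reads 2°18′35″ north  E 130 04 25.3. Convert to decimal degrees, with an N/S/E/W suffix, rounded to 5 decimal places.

2.30972° N, 130.07369° E

Lat: 2 + 18/60 + 35/3600 = 2.309722
Lon: 4′ + 25.3″ = 4.42167′; 130 + 4.42167/60 = 130.073694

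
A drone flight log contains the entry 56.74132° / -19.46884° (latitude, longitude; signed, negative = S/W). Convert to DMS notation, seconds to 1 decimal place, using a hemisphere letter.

Latitude: whole degrees 56; 44.47920′ → 44′ and 28.752″
Longitude is negative → W; |value| = 19.468840
Longitude: 0.468840° → 28.13040′; 0.13040 × 60 = 7.824″

56°44′28.8″ N, 19°28′7.8″ W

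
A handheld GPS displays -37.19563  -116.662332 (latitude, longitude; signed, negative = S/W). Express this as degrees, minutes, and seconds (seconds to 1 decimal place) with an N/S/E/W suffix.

37°11′44.3″ S, 116°39′44.4″ W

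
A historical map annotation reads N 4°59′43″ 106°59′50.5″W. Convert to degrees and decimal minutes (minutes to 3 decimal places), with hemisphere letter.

Lat: 59 + 43/60 = 59.71667′
Longitude: seconds/60 = 0.84167; minutes = 59 + 0.84167 = 59.84167

4° 59.717′ N, 106° 59.842′ W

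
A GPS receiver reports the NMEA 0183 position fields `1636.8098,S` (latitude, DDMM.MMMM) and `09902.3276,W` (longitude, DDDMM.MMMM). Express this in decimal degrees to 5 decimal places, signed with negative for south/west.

-16.61350, -99.03879

φ: degrees = first 2 digits = 16, minutes = 36.8098; 16 + 36.8098/60 = 16.613497
hemisphere S, so the sign is −
Longitude: split at 3 digits → 099° and 2.3276′; 99 + 2.3276/60 = 99.038793
W → negative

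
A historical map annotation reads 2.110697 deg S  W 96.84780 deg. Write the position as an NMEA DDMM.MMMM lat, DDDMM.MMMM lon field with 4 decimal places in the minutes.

0206.6418,S / 09650.8680,W

φ: minutes = (2.110697 − 2) × 60 = 6.641820
λ: minutes = (96.847800 − 96) × 60 = 50.868000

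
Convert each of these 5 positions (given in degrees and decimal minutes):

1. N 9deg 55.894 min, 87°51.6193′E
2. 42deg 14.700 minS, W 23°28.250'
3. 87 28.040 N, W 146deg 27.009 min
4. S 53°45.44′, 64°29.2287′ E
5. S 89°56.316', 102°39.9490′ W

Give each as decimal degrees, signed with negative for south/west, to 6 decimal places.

1. 9.931567, 87.860322
2. -42.245000, -23.470833
3. 87.467333, -146.450150
4. -53.757333, 64.487145
5. -89.938600, -102.665817

Point 1:
  Latitude: 9 + 55.894/60 = 9.9315667
  N ⇒ keep positive
  λ: 87 + 51.6193/60 = 87.8603217
  E → positive
Point 2:
  Latitude: 42 + 14.7/60 = 42.2450000
  S → negative
  λ: 28.25′ = 0.470833°; total 23.4708333
  W → negative
Point 3:
  Lat: 87 + 28.04/60 = 87.4673333
  N → positive
  Lon: 146 + 27.009/60 = 146.4501500
  hemisphere W, so the sign is −
Point 4:
  Lat: 45.44′ = 0.757333°; total 53.7573333
  S → negative
  Longitude: 64 + 29.2287/60 = 64.4871450
  E → positive
Point 5:
  φ: 56.316′ = 0.938600°; total 89.9386000
  S → negative
  λ: 39.949′ = 0.665817°; total 102.6658167
  hemisphere W, so the sign is −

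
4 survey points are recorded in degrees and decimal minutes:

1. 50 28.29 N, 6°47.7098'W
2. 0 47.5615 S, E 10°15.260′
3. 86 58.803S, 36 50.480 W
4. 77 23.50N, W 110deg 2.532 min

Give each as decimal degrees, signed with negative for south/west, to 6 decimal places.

1. 50.471500, -6.795163
2. -0.792692, 10.254333
3. -86.980050, -36.841333
4. 77.391667, -110.042200

Point 1:
  Lat: 50 + 28.29/60 = 50.4715000
  N ⇒ keep positive
  Longitude: 47.7098′ = 0.795163°; total 6.7951633
  hemisphere W, so the sign is −
Point 2:
  φ: 47.5615′ = 0.792692°; total 0.7926917
  S ⇒ negate
  λ: 15.26′ = 0.254333°; total 10.2543333
  E ⇒ keep positive
Point 3:
  φ: 86 + 58.803/60 = 86.9800500
  S → negative
  λ: 36 + 50.48/60 = 36.8413333
  hemisphere W, so the sign is −
Point 4:
  φ: 77 + 23.5/60 = 77.3916667
  N ⇒ keep positive
  Lon: 110 + 2.532/60 = 110.0422000
  hemisphere W, so the sign is −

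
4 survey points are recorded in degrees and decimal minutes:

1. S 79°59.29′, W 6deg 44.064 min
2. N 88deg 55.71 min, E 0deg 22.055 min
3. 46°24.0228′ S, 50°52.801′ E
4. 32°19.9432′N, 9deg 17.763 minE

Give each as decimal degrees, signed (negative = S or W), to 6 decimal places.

Point 1:
  Latitude: 79 + 59.29/60 = 79.9881667
  S → negative
  Lon: 44.064′ = 0.734400°; total 6.7344000
  hemisphere W, so the sign is −
Point 2:
  Lat: 55.71′ = 0.928500°; total 88.9285000
  N ⇒ keep positive
  Lon: 22.055′ = 0.367583°; total 0.3675833
  E → positive
Point 3:
  Latitude: 24.0228′ = 0.400380°; total 46.4003800
  S ⇒ negate
  Lon: 52.801′ = 0.880017°; total 50.8800167
  E ⇒ keep positive
Point 4:
  φ: 32 + 19.9432/60 = 32.3323867
  N → positive
  Longitude: 9 + 17.763/60 = 9.2960500
  E → positive

1. -79.988167, -6.734400
2. 88.928500, 0.367583
3. -46.400380, 50.880017
4. 32.332387, 9.296050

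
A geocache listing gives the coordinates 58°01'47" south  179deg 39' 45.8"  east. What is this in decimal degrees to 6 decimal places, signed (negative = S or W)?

Latitude: 58 + 1/60 + 47/3600 = 58.0297222
hemisphere S, so the sign is −
Longitude: 39′ + 45.8″ = 39.76333′; 179 + 39.76333/60 = 179.6627222
E ⇒ keep positive

-58.029722, 179.662722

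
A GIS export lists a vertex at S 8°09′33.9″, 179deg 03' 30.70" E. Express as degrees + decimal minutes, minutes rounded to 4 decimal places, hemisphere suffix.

8° 9.5650′ S, 179° 3.5117′ E

Lat: 9 + 33.9/60 = 9.565000′
Longitude: seconds/60 = 0.51167; minutes = 3 + 0.51167 = 3.511667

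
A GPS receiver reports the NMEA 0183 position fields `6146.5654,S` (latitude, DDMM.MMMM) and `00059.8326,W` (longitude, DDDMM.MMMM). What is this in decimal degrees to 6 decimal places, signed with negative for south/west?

-61.776090, -0.997210

Lat: degrees = first 2 digits = 61, minutes = 46.5654; 61 + 46.5654/60 = 61.7760900
S ⇒ negate
Lon: degrees = first 3 digits = 0, minutes = 59.8326; 0 + 59.8326/60 = 0.9972100
hemisphere W, so the sign is −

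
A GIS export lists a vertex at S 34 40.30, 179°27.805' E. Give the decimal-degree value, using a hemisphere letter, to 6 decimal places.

Lat: 34 + 40.3/60 = 34.6716667
Lon: 27.805′ = 0.463417°; total 179.4634167

34.671667° S, 179.463417° E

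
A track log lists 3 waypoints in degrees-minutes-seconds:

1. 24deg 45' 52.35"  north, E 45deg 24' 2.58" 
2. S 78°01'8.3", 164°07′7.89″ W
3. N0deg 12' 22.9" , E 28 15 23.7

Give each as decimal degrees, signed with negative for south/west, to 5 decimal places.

1. 24.76454, 45.40072
2. -78.01897, -164.11886
3. 0.20636, 28.25658

Point 1:
  φ: 24 + 45/60 + 52.35/3600 = 24.764542
  N → positive
  Lon: 45 + 24/60 + 2.58/3600 = 45.400717
  E → positive
Point 2:
  Lat: 1′ + 8.3″ = 1.13833′; 78 + 1.13833/60 = 78.018972
  S ⇒ negate
  λ: 7′ + 7.89″ = 7.13150′; 164 + 7.13150/60 = 164.118858
  hemisphere W, so the sign is −
Point 3:
  φ: 12′ + 22.9″ = 12.38167′; 0 + 12.38167/60 = 0.206361
  N → positive
  Lon: 28 + 15/60 + 23.7/3600 = 28.256583
  E ⇒ keep positive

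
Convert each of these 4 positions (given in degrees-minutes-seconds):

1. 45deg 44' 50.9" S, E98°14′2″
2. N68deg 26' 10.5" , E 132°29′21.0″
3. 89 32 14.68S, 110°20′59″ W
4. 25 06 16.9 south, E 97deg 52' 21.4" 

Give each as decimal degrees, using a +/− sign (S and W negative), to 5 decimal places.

Point 1:
  Latitude: 45 + 44/60 + 50.9/3600 = 45.747472
  S → negative
  Longitude: 98° + 14/60 + 2/3600 = 98 + 0.233333 + 0.000556 = 98.233889
  E → positive
Point 2:
  Latitude: 26′ + 10.5″ = 26.17500′; 68 + 26.17500/60 = 68.436250
  N → positive
  Lon: 132° + 29/60 + 21/3600 = 132 + 0.483333 + 0.005833 = 132.489167
  E ⇒ keep positive
Point 3:
  φ: 89 + 32/60 + 14.68/3600 = 89.537411
  hemisphere S, so the sign is −
  Lon: 20′ + 59″ = 20.98333′; 110 + 20.98333/60 = 110.349722
  W → negative
Point 4:
  φ: 25 + 6/60 + 16.9/3600 = 25.104694
  hemisphere S, so the sign is −
  λ: 52′ + 21.4″ = 52.35667′; 97 + 52.35667/60 = 97.872611
  E ⇒ keep positive

1. -45.74747, 98.23389
2. 68.43625, 132.48917
3. -89.53741, -110.34972
4. -25.10469, 97.87261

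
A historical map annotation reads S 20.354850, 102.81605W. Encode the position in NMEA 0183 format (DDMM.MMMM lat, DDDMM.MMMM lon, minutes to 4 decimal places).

2021.2910,S / 10248.9630,W

φ: fractional part 0.354850 → 21.291000 minutes
Lon: 102° + 0.816050 × 60 = 102° 48.963000′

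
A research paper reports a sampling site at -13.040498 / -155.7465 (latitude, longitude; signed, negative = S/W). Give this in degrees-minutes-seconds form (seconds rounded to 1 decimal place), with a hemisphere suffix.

13°02′25.8″ S, 155°44′47.4″ W

Latitude is negative → S; |value| = 13.040498
Lat: whole degrees 13; 2.42988′ → 2′ and 25.793″
Longitude is negative → W; |value| = 155.746500
λ: 0.746500° → 44.79000′; 0.79000 × 60 = 47.400″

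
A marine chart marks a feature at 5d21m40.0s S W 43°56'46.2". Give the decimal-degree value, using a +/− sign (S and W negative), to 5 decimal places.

-5.36111, -43.94617

φ: 21′ + 40″ = 21.66667′; 5 + 21.66667/60 = 5.361111
S → negative
Lon: 43 + 56/60 + 46.2/3600 = 43.946167
W ⇒ negate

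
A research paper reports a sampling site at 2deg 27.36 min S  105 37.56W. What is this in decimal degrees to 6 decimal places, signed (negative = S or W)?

-2.456000, -105.626000

Lat: 27.36′ = 0.456000°; total 2.4560000
hemisphere S, so the sign is −
Lon: 105 + 37.56/60 = 105.6260000
hemisphere W, so the sign is −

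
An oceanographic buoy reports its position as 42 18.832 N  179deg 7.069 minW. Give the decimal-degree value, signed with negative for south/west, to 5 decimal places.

42.31387, -179.11782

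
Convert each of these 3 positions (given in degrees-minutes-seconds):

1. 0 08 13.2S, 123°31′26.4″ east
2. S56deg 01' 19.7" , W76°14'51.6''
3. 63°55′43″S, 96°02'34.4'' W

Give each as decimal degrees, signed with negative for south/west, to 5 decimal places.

Point 1:
  φ: 0° + 8/60 + 13.2/3600 = 0 + 0.133333 + 0.003667 = 0.137000
  S ⇒ negate
  Lon: 31′ + 26.4″ = 31.44000′; 123 + 31.44000/60 = 123.524000
  E → positive
Point 2:
  Lat: 1′ + 19.7″ = 1.32833′; 56 + 1.32833/60 = 56.022139
  S ⇒ negate
  λ: 76° + 14/60 + 51.6/3600 = 76 + 0.233333 + 0.014333 = 76.247667
  W ⇒ negate
Point 3:
  Latitude: 55′ + 43″ = 55.71667′; 63 + 55.71667/60 = 63.928611
  S → negative
  λ: 96 + 2/60 + 34.4/3600 = 96.042889
  hemisphere W, so the sign is −

1. -0.13700, 123.52400
2. -56.02214, -76.24767
3. -63.92861, -96.04289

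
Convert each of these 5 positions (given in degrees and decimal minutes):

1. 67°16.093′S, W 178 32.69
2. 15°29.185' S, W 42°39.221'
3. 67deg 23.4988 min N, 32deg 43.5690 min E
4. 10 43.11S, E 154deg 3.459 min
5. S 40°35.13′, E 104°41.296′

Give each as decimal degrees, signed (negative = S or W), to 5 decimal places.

1. -67.26822, -178.54483
2. -15.48642, -42.65368
3. 67.39165, 32.72615
4. -10.71850, 154.05765
5. -40.58550, 104.68827

Point 1:
  φ: 16.093′ = 0.268217°; total 67.268217
  hemisphere S, so the sign is −
  Longitude: 178 + 32.69/60 = 178.544833
  W → negative
Point 2:
  Latitude: 15 + 29.185/60 = 15.486417
  S → negative
  Longitude: 42 + 39.221/60 = 42.653683
  W ⇒ negate
Point 3:
  Lat: 23.4988′ = 0.391647°; total 67.391647
  N → positive
  λ: 32 + 43.569/60 = 32.726150
  E ⇒ keep positive
Point 4:
  φ: 10 + 43.11/60 = 10.718500
  hemisphere S, so the sign is −
  Longitude: 3.459′ = 0.057650°; total 154.057650
  E → positive
Point 5:
  Latitude: 35.13′ = 0.585500°; total 40.585500
  hemisphere S, so the sign is −
  Longitude: 104 + 41.296/60 = 104.688267
  E → positive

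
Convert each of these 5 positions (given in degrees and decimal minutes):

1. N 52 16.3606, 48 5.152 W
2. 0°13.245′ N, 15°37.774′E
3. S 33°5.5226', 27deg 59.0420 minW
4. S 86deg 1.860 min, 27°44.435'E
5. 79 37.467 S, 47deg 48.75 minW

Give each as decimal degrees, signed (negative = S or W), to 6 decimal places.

Point 1:
  Lat: 16.3606′ = 0.272677°; total 52.2726767
  N → positive
  λ: 48 + 5.152/60 = 48.0858667
  W → negative
Point 2:
  Lat: 0 + 13.245/60 = 0.2207500
  N ⇒ keep positive
  λ: 15 + 37.774/60 = 15.6295667
  E → positive
Point 3:
  φ: 33 + 5.5226/60 = 33.0920433
  hemisphere S, so the sign is −
  Longitude: 59.042′ = 0.984033°; total 27.9840333
  W → negative
Point 4:
  Latitude: 1.86′ = 0.031000°; total 86.0310000
  S → negative
  Longitude: 27 + 44.435/60 = 27.7405833
  E ⇒ keep positive
Point 5:
  φ: 37.467′ = 0.624450°; total 79.6244500
  hemisphere S, so the sign is −
  Lon: 47 + 48.75/60 = 47.8125000
  W → negative

1. 52.272677, -48.085867
2. 0.220750, 15.629567
3. -33.092043, -27.984033
4. -86.031000, 27.740583
5. -79.624450, -47.812500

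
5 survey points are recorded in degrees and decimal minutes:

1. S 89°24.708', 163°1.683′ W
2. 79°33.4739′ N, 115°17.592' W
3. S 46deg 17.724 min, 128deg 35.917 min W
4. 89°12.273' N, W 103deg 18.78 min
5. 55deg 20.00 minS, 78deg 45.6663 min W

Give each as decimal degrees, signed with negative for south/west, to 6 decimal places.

Point 1:
  Latitude: 24.708′ = 0.411800°; total 89.4118000
  hemisphere S, so the sign is −
  λ: 1.683′ = 0.028050°; total 163.0280500
  W → negative
Point 2:
  Lat: 33.4739′ = 0.557898°; total 79.5578983
  N → positive
  Lon: 17.592′ = 0.293200°; total 115.2932000
  W ⇒ negate
Point 3:
  φ: 17.724′ = 0.295400°; total 46.2954000
  S → negative
  Longitude: 128 + 35.917/60 = 128.5986167
  hemisphere W, so the sign is −
Point 4:
  Latitude: 12.273′ = 0.204550°; total 89.2045500
  N ⇒ keep positive
  Longitude: 103 + 18.78/60 = 103.3130000
  hemisphere W, so the sign is −
Point 5:
  φ: 55 + 20/60 = 55.3333333
  S ⇒ negate
  Lon: 45.6663′ = 0.761105°; total 78.7611050
  W → negative

1. -89.411800, -163.028050
2. 79.557898, -115.293200
3. -46.295400, -128.598617
4. 89.204550, -103.313000
5. -55.333333, -78.761105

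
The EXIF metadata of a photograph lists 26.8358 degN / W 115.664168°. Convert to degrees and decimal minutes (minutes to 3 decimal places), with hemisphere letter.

Latitude: minutes = (26.835800 − 26) × 60 = 50.14800
Lon: 115° + 0.664168 × 60 = 115° 39.85008′

26° 50.148′ N, 115° 39.850′ W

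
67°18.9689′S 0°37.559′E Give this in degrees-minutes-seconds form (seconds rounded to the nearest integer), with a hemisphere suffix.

Lat: 18.96890′ → 18′ and 0.96890 × 60 = 58.13″
Lon: 37.55900′ → 37′ and 0.55900 × 60 = 33.54″

67°18′58″ S, 0°37′34″ E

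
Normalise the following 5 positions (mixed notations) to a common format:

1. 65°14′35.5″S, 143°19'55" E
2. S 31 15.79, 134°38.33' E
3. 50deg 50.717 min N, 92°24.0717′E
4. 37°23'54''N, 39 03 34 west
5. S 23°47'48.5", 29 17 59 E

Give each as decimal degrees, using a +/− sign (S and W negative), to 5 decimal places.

Point 1:
  Latitude: 65° + 14/60 + 35.5/3600 = 65 + 0.233333 + 0.009861 = 65.243194
  S ⇒ negate
  Lon: 143° + 19/60 + 55/3600 = 143 + 0.316667 + 0.015278 = 143.331944
  E → positive
Point 2:
  φ: 31 + 15.79/60 = 31.263167
  hemisphere S, so the sign is −
  Longitude: 38.33′ = 0.638833°; total 134.638833
  E → positive
Point 3:
  Lat: 50 + 50.717/60 = 50.845283
  N → positive
  λ: 92 + 24.0717/60 = 92.401195
  E → positive
Point 4:
  Lat: 23′ + 54″ = 23.90000′; 37 + 23.90000/60 = 37.398333
  N ⇒ keep positive
  λ: 3′ + 34″ = 3.56667′; 39 + 3.56667/60 = 39.059444
  W → negative
Point 5:
  φ: 23° + 47/60 + 48.5/3600 = 23 + 0.783333 + 0.013472 = 23.796806
  S → negative
  Longitude: 29 + 17/60 + 59/3600 = 29.299722
  E → positive

1. -65.24319, 143.33194
2. -31.26317, 134.63883
3. 50.84528, 92.40120
4. 37.39833, -39.05944
5. -23.79681, 29.29972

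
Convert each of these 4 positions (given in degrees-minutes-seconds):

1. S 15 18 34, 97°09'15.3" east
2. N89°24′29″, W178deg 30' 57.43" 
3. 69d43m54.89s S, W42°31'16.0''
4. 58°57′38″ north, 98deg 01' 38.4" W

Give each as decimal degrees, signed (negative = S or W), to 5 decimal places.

1. -15.30944, 97.15425
2. 89.40806, -178.51595
3. -69.73191, -42.52111
4. 58.96056, -98.02733

Point 1:
  Latitude: 18′ + 34″ = 18.56667′; 15 + 18.56667/60 = 15.309444
  S ⇒ negate
  Lon: 97° + 9/60 + 15.3/3600 = 97 + 0.150000 + 0.004250 = 97.154250
  E ⇒ keep positive
Point 2:
  Latitude: 24′ + 29″ = 24.48333′; 89 + 24.48333/60 = 89.408056
  N ⇒ keep positive
  Longitude: 178° + 30/60 + 57.43/3600 = 178 + 0.500000 + 0.015953 = 178.515953
  hemisphere W, so the sign is −
Point 3:
  Latitude: 69° + 43/60 + 54.89/3600 = 69 + 0.716667 + 0.015247 = 69.731914
  S ⇒ negate
  Lon: 31′ + 16″ = 31.26667′; 42 + 31.26667/60 = 42.521111
  W → negative
Point 4:
  Latitude: 58° + 57/60 + 38/3600 = 58 + 0.950000 + 0.010556 = 58.960556
  N → positive
  λ: 98 + 1/60 + 38.4/3600 = 98.027333
  W → negative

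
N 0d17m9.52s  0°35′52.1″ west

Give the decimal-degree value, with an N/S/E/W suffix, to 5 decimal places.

0.28598° N, 0.59781° W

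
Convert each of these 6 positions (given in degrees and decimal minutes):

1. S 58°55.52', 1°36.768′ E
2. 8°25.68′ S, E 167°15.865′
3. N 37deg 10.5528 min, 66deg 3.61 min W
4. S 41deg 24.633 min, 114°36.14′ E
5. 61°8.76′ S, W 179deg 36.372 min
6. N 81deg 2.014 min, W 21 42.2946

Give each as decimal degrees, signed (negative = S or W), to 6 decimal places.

1. -58.925333, 1.612800
2. -8.428000, 167.264417
3. 37.175880, -66.060167
4. -41.410550, 114.602333
5. -61.146000, -179.606200
6. 81.033567, -21.704910

Point 1:
  φ: 58 + 55.52/60 = 58.9253333
  S ⇒ negate
  Longitude: 1 + 36.768/60 = 1.6128000
  E ⇒ keep positive
Point 2:
  Latitude: 25.68′ = 0.428000°; total 8.4280000
  hemisphere S, so the sign is −
  Longitude: 15.865′ = 0.264417°; total 167.2644167
  E ⇒ keep positive
Point 3:
  Latitude: 37 + 10.5528/60 = 37.1758800
  N ⇒ keep positive
  Longitude: 3.61′ = 0.060167°; total 66.0601667
  W ⇒ negate
Point 4:
  Latitude: 41 + 24.633/60 = 41.4105500
  S → negative
  Lon: 36.14′ = 0.602333°; total 114.6023333
  E → positive
Point 5:
  Lat: 61 + 8.76/60 = 61.1460000
  hemisphere S, so the sign is −
  λ: 36.372′ = 0.606200°; total 179.6062000
  W → negative
Point 6:
  Lat: 81 + 2.014/60 = 81.0335667
  N ⇒ keep positive
  Longitude: 42.2946′ = 0.704910°; total 21.7049100
  W ⇒ negate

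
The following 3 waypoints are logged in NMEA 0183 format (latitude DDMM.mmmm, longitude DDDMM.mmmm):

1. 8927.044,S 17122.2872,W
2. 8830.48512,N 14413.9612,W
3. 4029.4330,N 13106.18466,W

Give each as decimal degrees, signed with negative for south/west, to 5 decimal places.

1. -89.45073, -171.37145
2. 88.50809, -144.23269
3. 40.49055, -131.10308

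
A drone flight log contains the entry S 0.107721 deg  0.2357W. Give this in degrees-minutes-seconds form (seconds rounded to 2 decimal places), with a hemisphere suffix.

Latitude: 0.107721° → 6.46326′; 0.46326 × 60 = 27.7956″
λ: whole degrees 0; 14.14200′ → 14′ and 8.5200″

0°06′27.80″ S, 0°14′8.52″ W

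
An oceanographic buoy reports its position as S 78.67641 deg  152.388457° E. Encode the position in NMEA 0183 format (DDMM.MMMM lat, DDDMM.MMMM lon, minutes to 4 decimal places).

7840.5846,S / 15223.3074,E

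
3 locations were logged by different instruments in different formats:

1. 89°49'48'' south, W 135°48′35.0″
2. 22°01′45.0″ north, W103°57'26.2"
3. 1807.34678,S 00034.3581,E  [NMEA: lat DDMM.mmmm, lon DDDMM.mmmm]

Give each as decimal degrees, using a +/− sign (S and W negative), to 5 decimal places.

Point 1:
  φ: 89 + 49/60 + 48/3600 = 89.830000
  S ⇒ negate
  Lon: 48′ + 35″ = 48.58333′; 135 + 48.58333/60 = 135.809722
  hemisphere W, so the sign is −
Point 2:
  Lat: 22 + 1/60 + 45/3600 = 22.029167
  N ⇒ keep positive
  Longitude: 103 + 57/60 + 26.2/3600 = 103.957278
  W → negative
Point 3:
  φ: split at 2 digits → 18° and 7.34678′; 18 + 7.34678/60 = 18.122446
  S → negative
  Lon: degrees = first 3 digits = 0, minutes = 34.3581; 0 + 34.3581/60 = 0.572635
  E ⇒ keep positive

1. -89.83000, -135.80972
2. 22.02917, -103.95728
3. -18.12245, 0.57264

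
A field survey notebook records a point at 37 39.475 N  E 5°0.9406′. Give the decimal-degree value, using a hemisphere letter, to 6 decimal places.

37.657917° N, 5.015677° E

Latitude: 37 + 39.475/60 = 37.6579167
Longitude: 5 + 0.9406/60 = 5.0156767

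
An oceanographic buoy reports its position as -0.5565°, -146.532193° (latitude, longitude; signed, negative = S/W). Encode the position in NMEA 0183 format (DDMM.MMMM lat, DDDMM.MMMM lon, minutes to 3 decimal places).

0033.390,S / 14631.932,W

Latitude is negative → S; |value| = 0.556500
Latitude: fractional part 0.556500 → 33.39000 minutes
Longitude is negative → W; |value| = 146.532193
Lon: fractional part 0.532193 → 31.93158 minutes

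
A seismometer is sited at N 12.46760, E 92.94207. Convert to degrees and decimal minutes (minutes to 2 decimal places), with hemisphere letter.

φ: minutes = (12.467600 − 12) × 60 = 28.0560
Longitude: minutes = (92.942070 − 92) × 60 = 56.5242

12° 28.06′ N, 92° 56.52′ E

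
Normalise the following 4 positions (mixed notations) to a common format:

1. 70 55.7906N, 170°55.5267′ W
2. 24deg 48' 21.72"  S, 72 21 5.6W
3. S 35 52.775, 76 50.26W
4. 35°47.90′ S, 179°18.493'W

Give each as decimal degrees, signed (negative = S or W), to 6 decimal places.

Point 1:
  Lat: 55.7906′ = 0.929843°; total 70.9298433
  N → positive
  Lon: 55.5267′ = 0.925445°; total 170.9254450
  W → negative
Point 2:
  Lat: 24° + 48/60 + 21.72/3600 = 24 + 0.800000 + 0.006033 = 24.8060333
  S ⇒ negate
  Lon: 72° + 21/60 + 5.6/3600 = 72 + 0.350000 + 0.001556 = 72.3515556
  W → negative
Point 3:
  Latitude: 52.775′ = 0.879583°; total 35.8795833
  hemisphere S, so the sign is −
  Lon: 50.26′ = 0.837667°; total 76.8376667
  W ⇒ negate
Point 4:
  Latitude: 47.9′ = 0.798333°; total 35.7983333
  S ⇒ negate
  Longitude: 179 + 18.493/60 = 179.3082167
  W ⇒ negate

1. 70.929843, -170.925445
2. -24.806033, -72.351556
3. -35.879583, -76.837667
4. -35.798333, -179.308217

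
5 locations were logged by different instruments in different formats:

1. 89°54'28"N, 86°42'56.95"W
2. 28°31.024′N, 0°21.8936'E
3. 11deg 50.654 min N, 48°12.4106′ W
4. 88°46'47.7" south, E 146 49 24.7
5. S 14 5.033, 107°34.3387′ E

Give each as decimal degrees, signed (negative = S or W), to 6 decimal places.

Point 1:
  Lat: 89 + 54/60 + 28/3600 = 89.9077778
  N ⇒ keep positive
  Lon: 86° + 42/60 + 56.95/3600 = 86 + 0.700000 + 0.015819 = 86.7158194
  W ⇒ negate
Point 2:
  Lat: 28 + 31.024/60 = 28.5170667
  N → positive
  Longitude: 21.8936′ = 0.364893°; total 0.3648933
  E → positive
Point 3:
  Lat: 11 + 50.654/60 = 11.8442333
  N ⇒ keep positive
  λ: 12.4106′ = 0.206843°; total 48.2068433
  hemisphere W, so the sign is −
Point 4:
  Latitude: 88 + 46/60 + 47.7/3600 = 88.7799167
  hemisphere S, so the sign is −
  λ: 146° + 49/60 + 24.7/3600 = 146 + 0.816667 + 0.006861 = 146.8235278
  E ⇒ keep positive
Point 5:
  Lat: 5.033′ = 0.083883°; total 14.0838833
  S → negative
  λ: 107 + 34.3387/60 = 107.5723117
  E ⇒ keep positive

1. 89.907778, -86.715819
2. 28.517067, 0.364893
3. 11.844233, -48.206843
4. -88.779917, 146.823528
5. -14.083883, 107.572312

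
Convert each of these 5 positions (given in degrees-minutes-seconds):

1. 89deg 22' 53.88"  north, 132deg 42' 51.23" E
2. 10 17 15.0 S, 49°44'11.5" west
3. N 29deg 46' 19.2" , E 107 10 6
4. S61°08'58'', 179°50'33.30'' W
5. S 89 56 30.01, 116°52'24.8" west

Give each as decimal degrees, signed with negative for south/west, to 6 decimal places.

Point 1:
  φ: 22′ + 53.88″ = 22.89800′; 89 + 22.89800/60 = 89.3816333
  N ⇒ keep positive
  λ: 42′ + 51.23″ = 42.85383′; 132 + 42.85383/60 = 132.7142306
  E ⇒ keep positive
Point 2:
  φ: 10 + 17/60 + 15/3600 = 10.2875000
  S → negative
  Longitude: 49 + 44/60 + 11.5/3600 = 49.7365278
  W → negative
Point 3:
  Latitude: 46′ + 19.2″ = 46.32000′; 29 + 46.32000/60 = 29.7720000
  N ⇒ keep positive
  Lon: 107 + 10/60 + 6/3600 = 107.1683333
  E ⇒ keep positive
Point 4:
  Lat: 61 + 8/60 + 58/3600 = 61.1494444
  hemisphere S, so the sign is −
  Lon: 179° + 50/60 + 33.3/3600 = 179 + 0.833333 + 0.009250 = 179.8425833
  W ⇒ negate
Point 5:
  Lat: 89 + 56/60 + 30.01/3600 = 89.9416694
  hemisphere S, so the sign is −
  λ: 116° + 52/60 + 24.8/3600 = 116 + 0.866667 + 0.006889 = 116.8735556
  W ⇒ negate

1. 89.381633, 132.714231
2. -10.287500, -49.736528
3. 29.772000, 107.168333
4. -61.149444, -179.842583
5. -89.941669, -116.873556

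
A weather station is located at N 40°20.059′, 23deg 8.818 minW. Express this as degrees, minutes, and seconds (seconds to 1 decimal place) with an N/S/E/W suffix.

φ: fractional minutes 0.05900 × 60 = 3.540″
Longitude: fractional minutes 0.81800 × 60 = 49.080″

40°20′3.5″ N, 23°08′49.1″ W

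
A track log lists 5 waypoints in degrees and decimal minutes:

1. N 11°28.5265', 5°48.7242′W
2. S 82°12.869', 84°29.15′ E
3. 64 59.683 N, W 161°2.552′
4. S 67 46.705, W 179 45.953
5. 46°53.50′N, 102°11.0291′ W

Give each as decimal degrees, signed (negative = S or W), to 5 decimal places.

Point 1:
  Latitude: 28.5265′ = 0.475442°; total 11.475442
  N → positive
  λ: 48.7242′ = 0.812070°; total 5.812070
  W ⇒ negate
Point 2:
  Lat: 82 + 12.869/60 = 82.214483
  S ⇒ negate
  λ: 84 + 29.15/60 = 84.485833
  E → positive
Point 3:
  φ: 64 + 59.683/60 = 64.994717
  N → positive
  Lon: 161 + 2.552/60 = 161.042533
  W → negative
Point 4:
  Latitude: 67 + 46.705/60 = 67.778417
  hemisphere S, so the sign is −
  Lon: 45.953′ = 0.765883°; total 179.765883
  hemisphere W, so the sign is −
Point 5:
  Latitude: 46 + 53.5/60 = 46.891667
  N → positive
  Longitude: 11.0291′ = 0.183818°; total 102.183818
  W ⇒ negate

1. 11.47544, -5.81207
2. -82.21448, 84.48583
3. 64.99472, -161.04253
4. -67.77842, -179.76588
5. 46.89167, -102.18382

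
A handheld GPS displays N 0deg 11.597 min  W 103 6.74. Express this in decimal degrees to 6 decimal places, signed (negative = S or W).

0.193283, -103.112333

Lat: 11.597′ = 0.193283°; total 0.1932833
N → positive
Longitude: 103 + 6.74/60 = 103.1123333
W ⇒ negate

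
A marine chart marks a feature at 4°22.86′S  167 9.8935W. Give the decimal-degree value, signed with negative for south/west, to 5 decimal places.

-4.38100, -167.16489

φ: 4 + 22.86/60 = 4.381000
hemisphere S, so the sign is −
Longitude: 9.8935′ = 0.164892°; total 167.164892
W → negative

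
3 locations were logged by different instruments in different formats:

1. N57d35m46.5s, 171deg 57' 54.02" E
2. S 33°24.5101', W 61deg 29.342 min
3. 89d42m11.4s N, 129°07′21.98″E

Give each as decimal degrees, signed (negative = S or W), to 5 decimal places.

1. 57.59625, 171.96501
2. -33.40850, -61.48903
3. 89.70317, 129.12277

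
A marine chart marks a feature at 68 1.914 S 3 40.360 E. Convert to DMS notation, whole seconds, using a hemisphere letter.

Lat: fractional minutes 0.91400 × 60 = 54.84″
Longitude: fractional minutes 0.36000 × 60 = 21.60″

68°01′55″ S, 3°40′22″ E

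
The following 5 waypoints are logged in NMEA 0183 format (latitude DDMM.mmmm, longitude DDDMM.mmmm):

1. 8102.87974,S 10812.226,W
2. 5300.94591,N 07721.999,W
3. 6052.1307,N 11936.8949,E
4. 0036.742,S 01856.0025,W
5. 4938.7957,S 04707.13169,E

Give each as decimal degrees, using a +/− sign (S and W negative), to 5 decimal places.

1. -81.04800, -108.20377
2. 53.01577, -77.36665
3. 60.86885, 119.61492
4. -0.61237, -18.93338
5. -49.64660, 47.11886

Point 1:
  φ: split at 2 digits → 81° and 2.87974′; 81 + 2.87974/60 = 81.047996
  hemisphere S, so the sign is −
  Longitude: split at 3 digits → 108° and 12.226′; 108 + 12.226/60 = 108.203767
  hemisphere W, so the sign is −
Point 2:
  Latitude: split at 2 digits → 53° and 0.94591′; 53 + 0.94591/60 = 53.015765
  N ⇒ keep positive
  λ: degrees = first 3 digits = 77, minutes = 21.999; 77 + 21.999/60 = 77.366650
  hemisphere W, so the sign is −
Point 3:
  Latitude: degrees = first 2 digits = 60, minutes = 52.1307; 60 + 52.1307/60 = 60.868845
  N → positive
  λ: degrees = first 3 digits = 119, minutes = 36.8949; 119 + 36.8949/60 = 119.614915
  E ⇒ keep positive
Point 4:
  φ: split at 2 digits → 00° and 36.742′; 0 + 36.742/60 = 0.612367
  hemisphere S, so the sign is −
  λ: split at 3 digits → 018° and 56.0025′; 18 + 56.0025/60 = 18.933375
  W ⇒ negate
Point 5:
  Lat: degrees = first 2 digits = 49, minutes = 38.7957; 49 + 38.7957/60 = 49.646595
  S → negative
  Lon: split at 3 digits → 047° and 7.13169′; 47 + 7.13169/60 = 47.118862
  E → positive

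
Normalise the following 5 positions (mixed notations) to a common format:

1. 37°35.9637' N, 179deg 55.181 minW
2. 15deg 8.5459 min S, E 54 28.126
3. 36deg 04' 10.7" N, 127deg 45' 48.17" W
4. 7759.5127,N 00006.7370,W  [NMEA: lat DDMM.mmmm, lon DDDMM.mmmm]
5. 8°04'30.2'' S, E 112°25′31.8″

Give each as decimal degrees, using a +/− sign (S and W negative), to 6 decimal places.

1. 37.599395, -179.919683
2. -15.142432, 54.468767
3. 36.069639, -127.763381
4. 77.991878, -0.112283
5. -8.075056, 112.425500

Point 1:
  Lat: 37 + 35.9637/60 = 37.5993950
  N ⇒ keep positive
  λ: 179 + 55.181/60 = 179.9196833
  W → negative
Point 2:
  Lat: 8.5459′ = 0.142432°; total 15.1424317
  hemisphere S, so the sign is −
  Lon: 54 + 28.126/60 = 54.4687667
  E ⇒ keep positive
Point 3:
  φ: 36° + 4/60 + 10.7/3600 = 36 + 0.066667 + 0.002972 = 36.0696389
  N → positive
  Longitude: 127 + 45/60 + 48.17/3600 = 127.7633806
  hemisphere W, so the sign is −
Point 4:
  Lat: split at 2 digits → 77° and 59.5127′; 77 + 59.5127/60 = 77.9918783
  N → positive
  Lon: degrees = first 3 digits = 0, minutes = 6.737; 0 + 6.737/60 = 0.1122833
  W ⇒ negate
Point 5:
  Lat: 8° + 4/60 + 30.2/3600 = 8 + 0.066667 + 0.008389 = 8.0750556
  hemisphere S, so the sign is −
  λ: 25′ + 31.8″ = 25.53000′; 112 + 25.53000/60 = 112.4255000
  E ⇒ keep positive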